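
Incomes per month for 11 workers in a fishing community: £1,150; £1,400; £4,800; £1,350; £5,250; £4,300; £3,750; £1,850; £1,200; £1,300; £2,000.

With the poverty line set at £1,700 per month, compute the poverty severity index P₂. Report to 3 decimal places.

0.029

Poor units: £1,150, £1,200, £1,300, £1,350, £1,400 (q = 5 of N = 11).
Relative gaps: (1700−1150)/1700 = 0.3235; (1700−1200)/1700 = 0.2941; (1700−1300)/1700 = 0.2353; (1700−1350)/1700 = 0.2059; (1700−1400)/1700 = 0.1765.
Squared: 0.1047; 0.0865; 0.0554; 0.0424; 0.0311.
Sum = 0.320069; P₂ = 0.320069 / 11 = 0.029.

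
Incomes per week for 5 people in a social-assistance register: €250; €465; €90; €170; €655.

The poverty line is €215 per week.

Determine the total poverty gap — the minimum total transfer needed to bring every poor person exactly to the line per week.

Poor units: €90, €170 (q = 2 of N = 5).
Individual gaps: 215−90 = 125; 215−170 = 45.
Aggregate gap = €170.

€170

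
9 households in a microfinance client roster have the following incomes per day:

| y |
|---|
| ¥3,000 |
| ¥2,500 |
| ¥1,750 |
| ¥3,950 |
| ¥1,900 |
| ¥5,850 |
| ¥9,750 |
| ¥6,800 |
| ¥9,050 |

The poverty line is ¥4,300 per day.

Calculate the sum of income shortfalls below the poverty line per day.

¥8,400

Incomes under z: ¥1,750, ¥1,900, ¥2,500, ¥3,000, ¥3,950 (q = 5 of N = 9).
Individual gaps: 4300−1750 = 2550; 4300−1900 = 2400; 4300−2500 = 1800; 4300−3000 = 1300; 4300−3950 = 350.
Aggregate gap = ¥8,400.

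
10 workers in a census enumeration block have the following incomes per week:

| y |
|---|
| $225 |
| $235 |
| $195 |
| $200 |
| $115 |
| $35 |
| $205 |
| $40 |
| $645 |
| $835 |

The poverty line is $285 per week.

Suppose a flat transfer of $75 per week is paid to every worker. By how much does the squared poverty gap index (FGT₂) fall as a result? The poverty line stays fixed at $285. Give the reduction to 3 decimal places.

0.136

Before: below the line — $35, $40, $115, $195, $200, $205, $225, $235; squared poverty gap index (FGT₂) = 0.22068.
After the $75 transfer: below the line — $110, $115, $190, $270, $275, $280; squared poverty gap index (FGT₂) = 0.08483.
Reduction = 0.22068 − 0.08483 = 0.136.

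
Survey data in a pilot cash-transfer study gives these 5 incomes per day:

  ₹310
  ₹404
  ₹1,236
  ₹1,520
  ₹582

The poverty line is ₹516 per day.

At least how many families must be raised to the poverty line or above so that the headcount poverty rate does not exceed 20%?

2 of the 5 families are poor, so H = 2/5 = 0.400.
A headcount ratio of at most 20% allows at most ⌊0.20 × 5⌋ = 1 poor families.
So at least 2 − 1 = 1 must be lifted.

1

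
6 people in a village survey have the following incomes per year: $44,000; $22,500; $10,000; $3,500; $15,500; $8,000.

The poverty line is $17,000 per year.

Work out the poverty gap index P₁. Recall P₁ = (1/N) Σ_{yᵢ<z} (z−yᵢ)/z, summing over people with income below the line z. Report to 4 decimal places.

0.3039

Below the line: $3,500, $8,000, $10,000, $15,500 (q = 4 of N = 6).
Relative gaps: (17000−3500)/17000 = 0.7941; (17000−8000)/17000 = 0.5294; (17000−10000)/17000 = 0.4118; (17000−15500)/17000 = 0.0882.
Sum of shortfalls = 1.823529; P₁ averages over all N: 1.823529 / 6 = 0.3039.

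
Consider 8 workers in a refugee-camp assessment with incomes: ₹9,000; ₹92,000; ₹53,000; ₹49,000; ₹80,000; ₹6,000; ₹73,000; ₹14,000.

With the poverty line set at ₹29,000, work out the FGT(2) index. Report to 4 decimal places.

Poor units: ₹6,000, ₹9,000, ₹14,000 (q = 3 of N = 8).
Gap ratios (z−y)/z: (29000−6000)/29000 = 0.7931; (29000−9000)/29000 = 0.6897; (29000−14000)/29000 = 0.5172.
Squared: 0.6290; 0.4756; 0.2675.
Sum = 1.372176; P₂ = 1.372176 / 8 = 0.1715.

0.1715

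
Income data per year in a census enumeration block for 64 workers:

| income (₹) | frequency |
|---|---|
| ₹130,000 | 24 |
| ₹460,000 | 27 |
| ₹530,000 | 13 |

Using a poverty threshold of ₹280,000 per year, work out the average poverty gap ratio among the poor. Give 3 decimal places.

0.536

Poor units: 24×₹130,000 (q = 24 of N = 64).
Shortfall ratios (z−y)/z: 0.5357 (×24); sum = 12.857143.
The income-gap ratio divides by q (the poor only): 12.857143 / 24 = 0.536.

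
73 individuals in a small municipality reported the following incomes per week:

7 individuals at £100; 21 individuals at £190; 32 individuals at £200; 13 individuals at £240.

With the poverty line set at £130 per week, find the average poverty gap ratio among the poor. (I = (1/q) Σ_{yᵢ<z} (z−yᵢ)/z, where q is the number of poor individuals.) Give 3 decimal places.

0.231

Poor units: 7×£100 (q = 7 of N = 73).
Shortfall ratios (z−y)/z: 0.2308 (×7); sum = 1.615385.
The income-gap ratio divides by q (the poor only): 1.615385 / 7 = 0.231.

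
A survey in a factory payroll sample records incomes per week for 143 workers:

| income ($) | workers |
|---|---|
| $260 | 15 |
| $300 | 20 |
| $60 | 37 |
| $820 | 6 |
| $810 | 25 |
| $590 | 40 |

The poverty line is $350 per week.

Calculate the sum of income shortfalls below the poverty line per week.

Below the line: 37×$60, 15×$260, 20×$300 (q = 72 of N = 143).
Individual gaps: 37×(350−60) = 10730; 15×(350−260) = 1350; 20×(350−300) = 1000.
Aggregate gap = $13,080.

$13,080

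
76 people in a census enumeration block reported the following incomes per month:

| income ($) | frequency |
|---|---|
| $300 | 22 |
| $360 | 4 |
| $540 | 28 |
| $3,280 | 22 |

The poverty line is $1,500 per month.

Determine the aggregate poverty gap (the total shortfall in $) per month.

$57,840

Below the line: 22×$300, 4×$360, 28×$540 (q = 54 of N = 76).
Individual gaps: 22×(1500−300) = 26400; 4×(1500−360) = 4560; 28×(1500−540) = 26880.
Aggregate gap = $57,840.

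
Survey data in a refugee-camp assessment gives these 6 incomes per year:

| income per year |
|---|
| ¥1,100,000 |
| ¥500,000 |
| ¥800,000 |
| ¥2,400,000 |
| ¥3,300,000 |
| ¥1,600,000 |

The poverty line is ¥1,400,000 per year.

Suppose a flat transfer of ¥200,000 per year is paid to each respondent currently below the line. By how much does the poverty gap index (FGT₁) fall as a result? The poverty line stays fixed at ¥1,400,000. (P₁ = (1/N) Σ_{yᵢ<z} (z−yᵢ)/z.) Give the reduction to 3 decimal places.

Before: below the line — ¥500,000, ¥800,000, ¥1,100,000; poverty gap index (FGT₁) = 0.21429.
After the ¥200,000 transfer: below the line — ¥700,000, ¥1,000,000, ¥1,300,000; poverty gap index (FGT₁) = 0.14286.
Reduction = 0.21429 − 0.14286 = 0.071.

0.071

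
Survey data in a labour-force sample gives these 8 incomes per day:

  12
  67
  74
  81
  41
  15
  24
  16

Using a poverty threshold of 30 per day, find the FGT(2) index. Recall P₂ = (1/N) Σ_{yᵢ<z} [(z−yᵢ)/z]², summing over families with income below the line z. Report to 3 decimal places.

Poor units: 12, 15, 16, 24 (q = 4 of N = 8).
Shortfall ratios: (30−12)/30 = 0.6000; (30−15)/30 = 0.5000; (30−16)/30 = 0.4667; (30−24)/30 = 0.2000.
Squared: 0.3600; 0.2500; 0.2178; 0.0400.
Sum = 0.867778; P₂ = 0.867778 / 8 = 0.108.

0.108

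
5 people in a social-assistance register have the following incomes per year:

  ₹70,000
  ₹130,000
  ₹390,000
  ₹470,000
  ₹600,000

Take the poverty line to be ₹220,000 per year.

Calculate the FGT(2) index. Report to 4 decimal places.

0.1264

Poor units: ₹70,000, ₹130,000 (q = 2 of N = 5).
Normalized shortfalls: (220000−70000)/220000 = 0.6818; (220000−130000)/220000 = 0.4091.
Squared: 0.4649; 0.1674.
Sum = 0.632231; P₂ = 0.632231 / 5 = 0.1264.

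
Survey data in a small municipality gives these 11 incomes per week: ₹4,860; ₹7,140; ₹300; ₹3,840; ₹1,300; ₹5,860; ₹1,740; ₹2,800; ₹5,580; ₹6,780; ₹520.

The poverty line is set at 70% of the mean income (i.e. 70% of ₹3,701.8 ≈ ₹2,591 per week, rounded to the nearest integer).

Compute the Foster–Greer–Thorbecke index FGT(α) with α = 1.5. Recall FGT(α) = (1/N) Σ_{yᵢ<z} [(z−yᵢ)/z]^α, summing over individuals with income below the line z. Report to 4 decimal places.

0.1896

Incomes under z: ₹300, ₹520, ₹1,300, ₹1,740 (q = 4 of N = 11).
Normalized shortfalls: (2591−300)/2591 = 0.8842; (2591−520)/2591 = 0.7993; (2591−1300)/2591 = 0.4983; (2591−1740)/2591 = 0.3284.
Raised to α = 1.5: 0.83145; 0.71461; 0.35171; 0.18823.
Sum = 2.086005; FGT(1.5) = 2.086005 / 11 = 0.1896.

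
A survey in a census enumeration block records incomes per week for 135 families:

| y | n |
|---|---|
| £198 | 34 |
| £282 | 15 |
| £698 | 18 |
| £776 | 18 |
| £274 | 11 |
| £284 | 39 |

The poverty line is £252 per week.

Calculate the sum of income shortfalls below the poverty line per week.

Below z: 34×£198 (q = 34 of N = 135).
Individual gaps: 34×(252−198) = 1836.
Aggregate gap = £1,836.

£1,836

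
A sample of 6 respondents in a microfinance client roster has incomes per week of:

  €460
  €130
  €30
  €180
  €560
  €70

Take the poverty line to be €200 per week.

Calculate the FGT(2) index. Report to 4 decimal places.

0.2129

Below the line: €30, €70, €130, €180 (q = 4 of N = 6).
Gap ratios (z−y)/z: (200−30)/200 = 0.8500; (200−70)/200 = 0.6500; (200−130)/200 = 0.3500; (200−180)/200 = 0.1000.
Squared: 0.7225; 0.4225; 0.1225; 0.0100.
Sum = 1.277500; P₂ = 1.277500 / 6 = 0.2129.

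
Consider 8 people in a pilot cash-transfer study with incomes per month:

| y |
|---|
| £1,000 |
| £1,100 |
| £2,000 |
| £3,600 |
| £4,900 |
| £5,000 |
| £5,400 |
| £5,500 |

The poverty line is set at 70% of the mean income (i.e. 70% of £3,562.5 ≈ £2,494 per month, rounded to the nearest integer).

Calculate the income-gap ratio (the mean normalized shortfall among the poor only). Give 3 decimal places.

0.452

Poor units: £1,000, £1,100, £2,000 (q = 3 of N = 8).
Relative gaps: 0.5990, 0.5589, 0.1981; sum = 1.356055.
I averages over the q = 3 poor units only: 1.356055 / 3 = 0.452.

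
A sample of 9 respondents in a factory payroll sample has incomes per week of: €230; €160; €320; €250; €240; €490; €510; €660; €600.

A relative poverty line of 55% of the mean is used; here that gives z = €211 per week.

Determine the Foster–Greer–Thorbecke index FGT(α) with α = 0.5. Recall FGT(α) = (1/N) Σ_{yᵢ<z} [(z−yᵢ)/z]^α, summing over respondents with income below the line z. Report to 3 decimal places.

Below z: €160 (q = 1 of N = 9).
Shortfall ratios: (211−160)/211 = 0.2417.
Raised to α = 0.5: 0.49164.
Sum = 0.491636; FGT(0.5) = 0.491636 / 9 = 0.055.

0.055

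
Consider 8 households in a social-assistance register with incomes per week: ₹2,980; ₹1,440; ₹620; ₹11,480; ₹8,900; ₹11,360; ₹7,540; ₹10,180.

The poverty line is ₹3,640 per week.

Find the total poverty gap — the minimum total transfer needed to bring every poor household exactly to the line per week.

Incomes under z: ₹620, ₹1,440, ₹2,980 (q = 3 of N = 8).
Individual gaps: 3640−620 = 3020; 3640−1440 = 2200; 3640−2980 = 660.
Aggregate gap = ₹5,880.

₹5,880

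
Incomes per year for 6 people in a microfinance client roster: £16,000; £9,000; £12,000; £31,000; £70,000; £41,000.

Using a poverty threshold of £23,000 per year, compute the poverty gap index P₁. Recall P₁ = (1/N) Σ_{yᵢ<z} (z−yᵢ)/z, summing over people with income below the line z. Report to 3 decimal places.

0.232

Below the line: £9,000, £12,000, £16,000 (q = 3 of N = 6).
Normalized shortfalls: (23000−9000)/23000 = 0.6087; (23000−12000)/23000 = 0.4783; (23000−16000)/23000 = 0.3043.
Sum of shortfalls = 1.391304; P₁ averages over all N: 1.391304 / 6 = 0.232.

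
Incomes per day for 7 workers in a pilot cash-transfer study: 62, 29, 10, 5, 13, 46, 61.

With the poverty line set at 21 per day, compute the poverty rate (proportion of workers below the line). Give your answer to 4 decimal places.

3 of the 7 workers have income below 21.
H = 3/7 = 0.4286.

0.4286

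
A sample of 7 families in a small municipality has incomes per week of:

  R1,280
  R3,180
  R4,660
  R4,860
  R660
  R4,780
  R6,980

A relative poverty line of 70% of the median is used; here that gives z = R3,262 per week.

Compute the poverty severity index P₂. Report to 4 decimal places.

0.1437

Below the line: R660, R1,280, R3,180 (q = 3 of N = 7).
Gap ratios (z−y)/z: (3262−660)/3262 = 0.7977; (3262−1280)/3262 = 0.6076; (3262−3180)/3262 = 0.0251.
Squared: 0.6363; 0.3692; 0.0006.
Sum = 1.006091; P₂ = 1.006091 / 7 = 0.1437.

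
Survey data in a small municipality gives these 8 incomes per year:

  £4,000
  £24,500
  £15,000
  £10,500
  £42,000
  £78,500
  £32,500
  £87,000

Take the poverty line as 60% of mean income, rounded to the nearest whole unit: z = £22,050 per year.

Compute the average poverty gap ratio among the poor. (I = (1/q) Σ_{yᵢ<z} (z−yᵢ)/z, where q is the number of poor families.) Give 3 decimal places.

0.554

Incomes under z: £4,000, £10,500, £15,000 (q = 3 of N = 8).
Relative gaps: 0.8186, 0.5238, 0.3197; sum = 1.662132.
The income-gap ratio divides by q (the poor only): 1.662132 / 3 = 0.554.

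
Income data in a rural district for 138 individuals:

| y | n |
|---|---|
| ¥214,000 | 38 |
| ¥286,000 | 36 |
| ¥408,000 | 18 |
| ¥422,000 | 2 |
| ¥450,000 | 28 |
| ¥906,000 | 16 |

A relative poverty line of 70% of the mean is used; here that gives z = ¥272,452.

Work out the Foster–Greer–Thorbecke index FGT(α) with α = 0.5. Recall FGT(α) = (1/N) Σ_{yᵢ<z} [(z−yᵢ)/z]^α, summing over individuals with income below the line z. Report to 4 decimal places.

Below the line: 38×¥214,000 (q = 38 of N = 138).
Relative gaps: (272452−214000)/272452 = 0.2145 (×38).
Raised to α = 0.5: 0.46319 (×38).
Sum = 17.601038; FGT(0.5) = 17.601038 / 138 = 0.1275.

0.1275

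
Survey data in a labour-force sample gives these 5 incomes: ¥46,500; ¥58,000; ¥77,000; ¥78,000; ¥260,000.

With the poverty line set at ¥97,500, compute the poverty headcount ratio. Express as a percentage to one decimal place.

80.0%

4 of the 5 individuals have income below ¥97,500.
H = 4/5 = 80.0%.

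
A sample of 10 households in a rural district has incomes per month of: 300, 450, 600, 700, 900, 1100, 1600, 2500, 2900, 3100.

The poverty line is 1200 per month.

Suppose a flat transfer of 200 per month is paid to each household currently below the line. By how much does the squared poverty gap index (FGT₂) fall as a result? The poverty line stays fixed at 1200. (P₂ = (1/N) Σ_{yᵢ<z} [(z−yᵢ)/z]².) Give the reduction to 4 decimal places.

Before: below the line — 300, 450, 600, 700, 900, 1100; squared poverty gap index (FGT₂) = 0.144618.
After the 200 transfer: below the line — 500, 650, 800, 900, 1100; squared poverty gap index (FGT₂) = 0.073090.
Reduction = 0.144618 − 0.073090 = 0.0715.

0.0715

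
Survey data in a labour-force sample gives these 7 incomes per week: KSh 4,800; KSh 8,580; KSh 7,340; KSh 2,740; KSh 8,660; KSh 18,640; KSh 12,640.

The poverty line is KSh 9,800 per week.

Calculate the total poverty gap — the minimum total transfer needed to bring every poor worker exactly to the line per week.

Below the line: KSh 2,740, KSh 4,800, KSh 7,340, KSh 8,580, KSh 8,660 (q = 5 of N = 7).
Individual gaps: 9800−2740 = 7060; 9800−4800 = 5000; 9800−7340 = 2460; 9800−8580 = 1220; 9800−8660 = 1140.
Aggregate gap = KSh 16,880.

KSh 16,880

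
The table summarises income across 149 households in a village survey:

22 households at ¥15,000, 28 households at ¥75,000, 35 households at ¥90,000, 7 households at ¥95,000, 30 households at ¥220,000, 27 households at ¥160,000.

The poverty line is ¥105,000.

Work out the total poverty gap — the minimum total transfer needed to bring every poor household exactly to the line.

Poor units: 22×¥15,000, 28×¥75,000, 35×¥90,000, 7×¥95,000 (q = 92 of N = 149).
Individual gaps: 22×(105000−15000) = 1980000; 28×(105000−75000) = 840000; 35×(105000−90000) = 525000; 7×(105000−95000) = 70000.
Aggregate gap = ¥3,415,000.

¥3,415,000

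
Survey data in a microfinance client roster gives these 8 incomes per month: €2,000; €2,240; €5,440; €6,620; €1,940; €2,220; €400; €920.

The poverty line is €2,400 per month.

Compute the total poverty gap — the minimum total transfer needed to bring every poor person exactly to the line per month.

Poor units: €400, €920, €1,940, €2,000, €2,220, €2,240 (q = 6 of N = 8).
Individual gaps: 2400−400 = 2000; 2400−920 = 1480; 2400−1940 = 460; 2400−2000 = 400; 2400−2220 = 180; 2400−2240 = 160.
Aggregate gap = €4,680.

€4,680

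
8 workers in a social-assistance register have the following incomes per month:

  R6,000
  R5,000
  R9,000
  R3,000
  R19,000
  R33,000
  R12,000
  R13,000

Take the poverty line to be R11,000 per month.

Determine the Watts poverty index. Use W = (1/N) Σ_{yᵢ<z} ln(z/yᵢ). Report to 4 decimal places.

0.3618

Poor units: R3,000, R5,000, R6,000, R9,000 (q = 4 of N = 8).
ln(z/y) terms: ln(11000/3000) = 1.2993; ln(11000/5000) = 0.7885; ln(11000/6000) = 0.6061; ln(11000/9000) = 0.2007.
W = 2.894547 / 8 = 0.3618.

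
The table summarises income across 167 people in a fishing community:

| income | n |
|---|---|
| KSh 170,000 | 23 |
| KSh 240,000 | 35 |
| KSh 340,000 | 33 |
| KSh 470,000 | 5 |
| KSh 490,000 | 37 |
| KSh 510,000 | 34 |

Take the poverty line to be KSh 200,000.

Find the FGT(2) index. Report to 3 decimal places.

0.003

Incomes under z: 23×KSh 170,000 (q = 23 of N = 167).
Relative gaps: (200000−170000)/200000 = 0.1500 (×23).
Squared: 0.0225 (×23).
Sum = 0.517500; P₂ = 0.517500 / 167 = 0.003.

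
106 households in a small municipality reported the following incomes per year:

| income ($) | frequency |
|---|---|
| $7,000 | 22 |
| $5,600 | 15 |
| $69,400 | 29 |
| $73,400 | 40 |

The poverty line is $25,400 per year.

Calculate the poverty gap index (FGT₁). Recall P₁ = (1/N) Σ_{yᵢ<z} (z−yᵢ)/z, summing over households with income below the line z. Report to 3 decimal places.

0.261

Incomes under z: 15×$5,600, 22×$7,000 (q = 37 of N = 106).
Gap ratios (z−y)/z: (25400−5600)/25400 = 0.7795 (×15); (25400−7000)/25400 = 0.7244 (×22).
Σ = 27.629921. Dividing by the full population N = 106 gives P₁ = 0.261.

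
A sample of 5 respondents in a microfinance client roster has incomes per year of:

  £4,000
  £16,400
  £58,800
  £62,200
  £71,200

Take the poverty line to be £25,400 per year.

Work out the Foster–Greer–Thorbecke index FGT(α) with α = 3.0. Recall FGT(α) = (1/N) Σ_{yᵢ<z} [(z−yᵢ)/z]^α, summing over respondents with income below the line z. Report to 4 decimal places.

Below the line: £4,000, £16,400 (q = 2 of N = 5).
Normalized shortfalls: (25400−4000)/25400 = 0.8425; (25400−16400)/25400 = 0.3543.
Raised to α = 3.0: 0.59805; 0.04449.
Sum = 0.642540; FGT(3.0) = 0.642540 / 5 = 0.1285.

0.1285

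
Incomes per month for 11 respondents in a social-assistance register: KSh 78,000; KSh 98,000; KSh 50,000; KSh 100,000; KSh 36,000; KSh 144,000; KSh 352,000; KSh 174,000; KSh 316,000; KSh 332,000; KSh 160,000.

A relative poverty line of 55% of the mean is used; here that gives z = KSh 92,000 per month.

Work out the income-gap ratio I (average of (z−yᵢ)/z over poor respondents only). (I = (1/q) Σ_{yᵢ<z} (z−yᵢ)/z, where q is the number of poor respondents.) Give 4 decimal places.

Incomes under z: KSh 36,000, KSh 50,000, KSh 78,000 (q = 3 of N = 11).
Shortfall ratios (z−y)/z: 0.6087, 0.4565, 0.1522; sum = 1.217391.
I averages over the q = 3 poor units only: 1.217391 / 3 = 0.4058.

0.4058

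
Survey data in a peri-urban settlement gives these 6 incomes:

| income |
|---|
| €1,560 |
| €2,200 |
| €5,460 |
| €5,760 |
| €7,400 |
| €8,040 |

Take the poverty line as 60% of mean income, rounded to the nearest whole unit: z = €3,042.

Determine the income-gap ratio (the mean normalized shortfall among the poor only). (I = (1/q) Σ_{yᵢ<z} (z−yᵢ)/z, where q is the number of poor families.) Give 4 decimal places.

Poor units: €1,560, €2,200 (q = 2 of N = 6).
Shortfall ratios (z−y)/z: 0.4872, 0.2768; sum = 0.763971.
The income-gap ratio divides by q (the poor only): 0.763971 / 2 = 0.3820.

0.3820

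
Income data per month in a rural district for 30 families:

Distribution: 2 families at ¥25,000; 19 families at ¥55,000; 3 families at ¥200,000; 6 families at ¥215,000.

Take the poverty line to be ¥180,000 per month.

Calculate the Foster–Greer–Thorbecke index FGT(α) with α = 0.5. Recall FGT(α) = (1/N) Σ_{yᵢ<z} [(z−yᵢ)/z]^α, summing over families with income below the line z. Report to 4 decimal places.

Below z: 2×¥25,000, 19×¥55,000 (q = 21 of N = 30).
Gap ratios (z−y)/z: (180000−25000)/180000 = 0.8611 (×2); (180000−55000)/180000 = 0.6944 (×19).
Raised to α = 0.5: 0.92796 (×2); 0.83333 (×19).
Sum = 17.689255; FGT(0.5) = 17.689255 / 30 = 0.5896.

0.5896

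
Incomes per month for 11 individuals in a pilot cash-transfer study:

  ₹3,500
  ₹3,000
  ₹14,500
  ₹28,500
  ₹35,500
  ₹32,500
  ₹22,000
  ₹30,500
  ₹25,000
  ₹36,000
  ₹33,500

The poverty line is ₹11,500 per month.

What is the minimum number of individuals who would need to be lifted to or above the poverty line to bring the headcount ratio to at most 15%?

2 of the 11 individuals are poor, so H = 2/11 = 0.182.
A headcount ratio of at most 15% allows at most ⌊0.15 × 11⌋ = 1 poor individuals.
So at least 2 − 1 = 1 must be lifted.

1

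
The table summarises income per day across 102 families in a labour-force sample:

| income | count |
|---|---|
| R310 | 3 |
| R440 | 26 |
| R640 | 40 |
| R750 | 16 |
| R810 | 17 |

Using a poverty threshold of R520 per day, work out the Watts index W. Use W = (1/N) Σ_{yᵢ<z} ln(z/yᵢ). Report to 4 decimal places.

Below z: 3×R310, 26×R440 (q = 29 of N = 102).
ln(z/y) terms: ln(520/310) = 0.5173 (×3); ln(520/440) = 0.1671 (×26).
W = 5.895176 / 102 = 0.0578.

0.0578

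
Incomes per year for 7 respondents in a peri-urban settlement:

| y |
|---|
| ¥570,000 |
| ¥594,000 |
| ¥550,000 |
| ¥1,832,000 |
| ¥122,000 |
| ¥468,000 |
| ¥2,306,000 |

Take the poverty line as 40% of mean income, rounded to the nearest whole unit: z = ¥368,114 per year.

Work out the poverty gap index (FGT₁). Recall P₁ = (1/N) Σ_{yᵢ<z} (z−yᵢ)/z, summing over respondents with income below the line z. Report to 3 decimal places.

Poor units: ¥122,000 (q = 1 of N = 7).
Relative gaps: (368114−122000)/368114 = 0.6686.
Sum of shortfalls = 0.668581; P₁ averages over all N: 0.668581 / 7 = 0.096.

0.096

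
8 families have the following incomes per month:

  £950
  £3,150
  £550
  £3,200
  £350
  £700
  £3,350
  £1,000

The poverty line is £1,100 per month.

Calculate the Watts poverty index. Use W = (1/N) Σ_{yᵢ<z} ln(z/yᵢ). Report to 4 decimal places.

0.3165

Below the line: £350, £550, £700, £950, £1,000 (q = 5 of N = 8).
Log shortfalls: ln(1100/350) = 1.1451; ln(1100/550) = 0.6931; ln(1100/700) = 0.4520; ln(1100/950) = 0.1466; ln(1100/1000) = 0.0953.
W = 2.532178 / 8 = 0.3165.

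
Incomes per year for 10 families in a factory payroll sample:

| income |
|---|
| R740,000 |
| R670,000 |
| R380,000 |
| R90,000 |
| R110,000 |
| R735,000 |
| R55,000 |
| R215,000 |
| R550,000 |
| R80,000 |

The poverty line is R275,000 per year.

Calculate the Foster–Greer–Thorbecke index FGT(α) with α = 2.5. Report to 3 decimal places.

Below z: R55,000, R80,000, R90,000, R110,000, R215,000 (q = 5 of N = 10).
Relative gaps: (275000−55000)/275000 = 0.8000; (275000−80000)/275000 = 0.7091; (275000−90000)/275000 = 0.6727; (275000−110000)/275000 = 0.6000; (275000−215000)/275000 = 0.2182.
Raised to α = 2.5: 0.57243; 0.42340; 0.37119; 0.27885; 0.02224.
Sum = 1.668119; FGT(2.5) = 1.668119 / 10 = 0.167.

0.167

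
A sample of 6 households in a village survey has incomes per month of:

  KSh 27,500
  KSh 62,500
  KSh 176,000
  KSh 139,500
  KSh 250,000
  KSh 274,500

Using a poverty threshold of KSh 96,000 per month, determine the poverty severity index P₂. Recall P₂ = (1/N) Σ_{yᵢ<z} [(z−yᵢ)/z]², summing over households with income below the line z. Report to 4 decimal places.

0.1052

Poor units: KSh 27,500, KSh 62,500 (q = 2 of N = 6).
Normalized shortfalls: (96000−27500)/96000 = 0.7135; (96000−62500)/96000 = 0.3490.
Squared: 0.5091; 0.1218.
Sum = 0.630914; P₂ = 0.630914 / 6 = 0.1052.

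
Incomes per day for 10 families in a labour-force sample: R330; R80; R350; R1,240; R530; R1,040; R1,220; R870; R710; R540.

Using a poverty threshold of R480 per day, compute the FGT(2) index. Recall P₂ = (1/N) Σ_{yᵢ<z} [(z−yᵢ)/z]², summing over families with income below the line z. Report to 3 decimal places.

Below z: R80, R330, R350 (q = 3 of N = 10).
Relative gaps: (480−80)/480 = 0.8333; (480−330)/480 = 0.3125; (480−350)/480 = 0.2708.
Squared: 0.6944; 0.0977; 0.0734.
Sum = 0.865451; P₂ = 0.865451 / 10 = 0.087.

0.087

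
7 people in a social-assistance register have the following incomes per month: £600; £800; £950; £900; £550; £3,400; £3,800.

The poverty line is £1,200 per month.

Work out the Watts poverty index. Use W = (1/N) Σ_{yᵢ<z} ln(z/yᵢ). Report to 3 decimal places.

Below the line: £550, £600, £800, £900, £950 (q = 5 of N = 7).
ln(z/y) terms: ln(1200/550) = 0.7802; ln(1200/600) = 0.6931; ln(1200/800) = 0.4055; ln(1200/900) = 0.2877; ln(1200/950) = 0.2336.
W = 2.400068 / 7 = 0.343.

0.343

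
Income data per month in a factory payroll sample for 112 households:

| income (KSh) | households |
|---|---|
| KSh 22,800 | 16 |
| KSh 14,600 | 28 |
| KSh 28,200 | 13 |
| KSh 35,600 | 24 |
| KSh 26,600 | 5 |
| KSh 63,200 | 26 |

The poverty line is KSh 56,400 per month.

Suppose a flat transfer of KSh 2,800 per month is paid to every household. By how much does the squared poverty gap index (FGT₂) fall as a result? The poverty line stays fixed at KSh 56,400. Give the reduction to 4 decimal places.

Before: below the line — 28×KSh 14,600, 16×KSh 22,800, 5×KSh 26,600, 13×KSh 28,200, 24×KSh 35,600; squared poverty gap index (FGT₂) = 0.258648.
After the KSh 2,800 transfer: below the line — 28×KSh 17,400, 16×KSh 25,600, 5×KSh 29,400, 13×KSh 31,000, 24×KSh 38,400; squared poverty gap index (FGT₂) = 0.217742.
Reduction = 0.258648 − 0.217742 = 0.0409.

0.0409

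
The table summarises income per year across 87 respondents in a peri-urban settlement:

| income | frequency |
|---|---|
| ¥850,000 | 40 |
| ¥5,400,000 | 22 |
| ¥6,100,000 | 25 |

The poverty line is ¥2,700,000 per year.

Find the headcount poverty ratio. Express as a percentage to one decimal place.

40 of the 87 respondents have income below ¥2,700,000.
H = 40/87 = 46.0%.

46.0%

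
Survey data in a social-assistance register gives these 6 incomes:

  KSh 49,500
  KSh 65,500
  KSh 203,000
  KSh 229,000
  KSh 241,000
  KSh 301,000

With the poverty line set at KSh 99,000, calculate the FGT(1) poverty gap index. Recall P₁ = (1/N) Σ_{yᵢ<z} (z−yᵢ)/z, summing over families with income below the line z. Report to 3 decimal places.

Incomes under z: KSh 49,500, KSh 65,500 (q = 2 of N = 6).
Normalized shortfalls: (99000−49500)/99000 = 0.5000; (99000−65500)/99000 = 0.3384.
Sum of shortfalls = 0.838384; P₁ averages over all N: 0.838384 / 6 = 0.140.

0.140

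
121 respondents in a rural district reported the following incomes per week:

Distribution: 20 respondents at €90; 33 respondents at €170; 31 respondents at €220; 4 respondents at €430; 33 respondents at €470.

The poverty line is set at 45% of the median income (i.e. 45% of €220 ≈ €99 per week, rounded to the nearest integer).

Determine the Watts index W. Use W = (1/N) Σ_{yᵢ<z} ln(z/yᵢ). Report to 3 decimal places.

Below z: 20×€90 (q = 20 of N = 121).
Log shortfalls: ln(99/90) = 0.0953 (×20).
W = 1.906204 / 121 = 0.016.

0.016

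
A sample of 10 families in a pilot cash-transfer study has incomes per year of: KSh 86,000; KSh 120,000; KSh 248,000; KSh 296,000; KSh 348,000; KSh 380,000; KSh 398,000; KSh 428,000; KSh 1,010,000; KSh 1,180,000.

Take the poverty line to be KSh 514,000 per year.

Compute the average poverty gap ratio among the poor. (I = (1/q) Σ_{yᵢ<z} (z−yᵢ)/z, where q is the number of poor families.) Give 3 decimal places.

0.440

Poor units: KSh 86,000, KSh 120,000, KSh 248,000, KSh 296,000, KSh 348,000, KSh 380,000, KSh 398,000, KSh 428,000 (q = 8 of N = 10).
Relative gaps: 0.8327, 0.7665, 0.5175, 0.4241, 0.3230, 0.2607, 0.2257, 0.1673; sum = 3.517510.
The income-gap ratio divides by q (the poor only): 3.517510 / 8 = 0.440.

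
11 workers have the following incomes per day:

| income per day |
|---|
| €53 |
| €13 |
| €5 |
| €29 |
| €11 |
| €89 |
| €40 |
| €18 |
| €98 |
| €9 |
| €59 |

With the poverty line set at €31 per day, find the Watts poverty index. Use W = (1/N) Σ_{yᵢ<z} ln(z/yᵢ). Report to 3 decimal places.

Below the line: €5, €9, €11, €13, €18, €29 (q = 6 of N = 11).
Log gaps: ln(31/5) = 1.8245; ln(31/9) = 1.2368; ln(31/11) = 1.0361; ln(31/13) = 0.8690; ln(31/18) = 0.5436; ln(31/29) = 0.0667.
W = 5.576749 / 11 = 0.507.

0.507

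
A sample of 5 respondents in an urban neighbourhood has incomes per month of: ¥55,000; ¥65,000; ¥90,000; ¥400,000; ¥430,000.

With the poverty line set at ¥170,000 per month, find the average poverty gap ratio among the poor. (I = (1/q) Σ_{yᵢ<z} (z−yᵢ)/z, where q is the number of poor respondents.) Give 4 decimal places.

0.5882

Below the line: ¥55,000, ¥65,000, ¥90,000 (q = 3 of N = 5).
Relative gaps: 0.6765, 0.6176, 0.4706; sum = 1.764706.
I averages over the q = 3 poor units only: 1.764706 / 3 = 0.5882.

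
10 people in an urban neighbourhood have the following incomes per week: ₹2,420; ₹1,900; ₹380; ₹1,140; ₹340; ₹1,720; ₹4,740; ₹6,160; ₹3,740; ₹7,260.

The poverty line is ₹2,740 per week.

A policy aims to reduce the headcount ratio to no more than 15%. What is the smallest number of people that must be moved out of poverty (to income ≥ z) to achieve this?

5

Currently q = 6 of N = 10 are below the line (H = 0.600).
A headcount ratio of at most 15% allows at most ⌊0.15 × 10⌋ = 1 poor people.
So at least 6 − 1 = 5 must be lifted.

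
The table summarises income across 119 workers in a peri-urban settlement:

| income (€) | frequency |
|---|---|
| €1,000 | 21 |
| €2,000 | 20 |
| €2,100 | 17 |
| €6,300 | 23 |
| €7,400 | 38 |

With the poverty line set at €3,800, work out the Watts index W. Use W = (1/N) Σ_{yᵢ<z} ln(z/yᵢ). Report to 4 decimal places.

Below z: 21×€1,000, 20×€2,000, 17×€2,100 (q = 58 of N = 119).
Log shortfalls: ln(3800/1000) = 1.3350 (×21); ln(3800/2000) = 0.6419 (×20); ln(3800/2100) = 0.5931 (×17).
W = 50.954183 / 119 = 0.4282.

0.4282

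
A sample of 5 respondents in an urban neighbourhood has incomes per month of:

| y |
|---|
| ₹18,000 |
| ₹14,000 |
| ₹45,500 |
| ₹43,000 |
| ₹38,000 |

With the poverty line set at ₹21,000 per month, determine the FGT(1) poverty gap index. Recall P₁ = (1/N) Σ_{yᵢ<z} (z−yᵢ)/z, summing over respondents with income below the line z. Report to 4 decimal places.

0.0952

Below the line: ₹14,000, ₹18,000 (q = 2 of N = 5).
Gap ratios (z−y)/z: (21000−14000)/21000 = 0.3333; (21000−18000)/21000 = 0.1429.
Σ = 0.476190. Dividing by the full population N = 5 gives P₁ = 0.0952.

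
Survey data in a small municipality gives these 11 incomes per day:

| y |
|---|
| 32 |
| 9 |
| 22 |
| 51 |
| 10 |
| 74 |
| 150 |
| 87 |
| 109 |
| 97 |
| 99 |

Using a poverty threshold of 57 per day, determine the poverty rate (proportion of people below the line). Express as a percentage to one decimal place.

45.5%

5 of the 11 people have income below 57.
H = 5/11 = 45.5%.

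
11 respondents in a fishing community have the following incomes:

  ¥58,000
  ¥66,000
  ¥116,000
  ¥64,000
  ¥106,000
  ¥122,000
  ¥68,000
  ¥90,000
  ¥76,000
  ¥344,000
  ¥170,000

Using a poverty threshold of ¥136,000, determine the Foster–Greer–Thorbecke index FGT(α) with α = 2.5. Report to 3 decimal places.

Incomes under z: ¥58,000, ¥64,000, ¥66,000, ¥68,000, ¥76,000, ¥90,000, ¥106,000, ¥116,000, ¥122,000 (q = 9 of N = 11).
Relative gaps: (136000−58000)/136000 = 0.5735; (136000−64000)/136000 = 0.5294; (136000−66000)/136000 = 0.5147; (136000−68000)/136000 = 0.5000; (136000−76000)/136000 = 0.4412; (136000−90000)/136000 = 0.3382; (136000−106000)/136000 = 0.2206; (136000−116000)/136000 = 0.1471; (136000−122000)/136000 = 0.1029.
Raised to α = 2.5: 0.24911; 0.20393; 0.19006; 0.17678; 0.12928; 0.06653; 0.02285; 0.00829; 0.00340.
Sum = 1.050241; FGT(2.5) = 1.050241 / 11 = 0.095.

0.095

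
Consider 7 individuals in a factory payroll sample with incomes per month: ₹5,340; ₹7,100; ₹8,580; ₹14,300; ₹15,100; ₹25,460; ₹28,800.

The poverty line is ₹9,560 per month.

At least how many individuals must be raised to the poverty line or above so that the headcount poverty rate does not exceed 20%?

2

3 of the 7 individuals are poor, so H = 3/7 = 0.429.
A headcount ratio of at most 20% allows at most ⌊0.20 × 7⌋ = 1 poor individuals.
So at least 3 − 1 = 2 must be lifted.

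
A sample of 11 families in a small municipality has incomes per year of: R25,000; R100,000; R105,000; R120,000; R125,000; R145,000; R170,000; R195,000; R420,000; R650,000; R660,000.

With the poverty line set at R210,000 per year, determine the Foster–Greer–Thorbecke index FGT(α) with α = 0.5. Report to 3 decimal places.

Poor units: R25,000, R100,000, R105,000, R120,000, R125,000, R145,000, R170,000, R195,000 (q = 8 of N = 11).
Relative gaps: (210000−25000)/210000 = 0.8810; (210000−100000)/210000 = 0.5238; (210000−105000)/210000 = 0.5000; (210000−120000)/210000 = 0.4286; (210000−125000)/210000 = 0.4048; (210000−145000)/210000 = 0.3095; (210000−170000)/210000 = 0.1905; (210000−195000)/210000 = 0.0714.
Raised to α = 0.5: 0.93859; 0.72375; 0.70711; 0.65465; 0.63621; 0.55635; 0.43644; 0.26726.
Sum = 4.920353; FGT(0.5) = 4.920353 / 11 = 0.447.

0.447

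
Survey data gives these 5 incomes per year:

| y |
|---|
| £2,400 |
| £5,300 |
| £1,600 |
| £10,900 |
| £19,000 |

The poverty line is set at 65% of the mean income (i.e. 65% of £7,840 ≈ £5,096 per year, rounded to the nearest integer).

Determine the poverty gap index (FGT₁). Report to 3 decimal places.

Incomes under z: £1,600, £2,400 (q = 2 of N = 5).
Gap ratios (z−y)/z: (5096−1600)/5096 = 0.6860; (5096−2400)/5096 = 0.5290.
Σ = 1.215071. Dividing by the full population N = 5 gives P₁ = 0.243.

0.243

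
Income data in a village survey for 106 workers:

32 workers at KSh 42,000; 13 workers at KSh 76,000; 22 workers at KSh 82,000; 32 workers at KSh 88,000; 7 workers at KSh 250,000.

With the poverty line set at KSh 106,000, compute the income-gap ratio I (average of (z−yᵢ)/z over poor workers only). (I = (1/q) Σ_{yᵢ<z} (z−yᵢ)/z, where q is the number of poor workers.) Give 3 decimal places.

0.338

Incomes under z: 32×KSh 42,000, 13×KSh 76,000, 22×KSh 82,000, 32×KSh 88,000 (q = 99 of N = 106).
Shortfall ratios (z−y)/z: 0.6038 (×32), 0.2830 (×13), 0.2264 (×22), 0.1698 (×32); sum = 33.415094.
The income-gap ratio divides by q (the poor only): 33.415094 / 99 = 0.338.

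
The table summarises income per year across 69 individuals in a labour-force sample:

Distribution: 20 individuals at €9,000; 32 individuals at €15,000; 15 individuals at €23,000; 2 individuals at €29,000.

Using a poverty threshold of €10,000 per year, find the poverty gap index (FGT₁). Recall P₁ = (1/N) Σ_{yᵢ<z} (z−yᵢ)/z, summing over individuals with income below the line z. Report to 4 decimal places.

Incomes under z: 20×€9,000 (q = 20 of N = 69).
Normalized shortfalls: (10000−9000)/10000 = 0.1000 (×20).
Σ = 2.000000. Dividing by the full population N = 69 gives P₁ = 0.0290.

0.0290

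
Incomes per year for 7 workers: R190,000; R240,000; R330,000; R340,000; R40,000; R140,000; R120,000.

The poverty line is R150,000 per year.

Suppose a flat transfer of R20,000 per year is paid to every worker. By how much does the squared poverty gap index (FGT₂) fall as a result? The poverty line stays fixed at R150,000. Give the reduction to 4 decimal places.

0.0311

Before: below the line — R40,000, R120,000, R140,000; squared poverty gap index (FGT₂) = 0.083175.
After the R20,000 transfer: below the line — R60,000, R140,000; squared poverty gap index (FGT₂) = 0.052063.
Reduction = 0.083175 − 0.052063 = 0.0311.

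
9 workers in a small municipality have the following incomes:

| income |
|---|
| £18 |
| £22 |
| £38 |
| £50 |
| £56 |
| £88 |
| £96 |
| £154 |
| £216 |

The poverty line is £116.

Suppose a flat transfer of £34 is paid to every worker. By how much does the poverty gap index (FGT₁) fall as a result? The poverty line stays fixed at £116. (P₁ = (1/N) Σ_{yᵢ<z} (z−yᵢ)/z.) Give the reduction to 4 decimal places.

Before: below the line — £18, £22, £38, £50, £56, £88, £96; poverty gap index (FGT₁) = 0.425287.
After the £34 transfer: below the line — £52, £56, £72, £84, £90; poverty gap index (FGT₁) = 0.216475.
Reduction = 0.425287 − 0.216475 = 0.2088.

0.2088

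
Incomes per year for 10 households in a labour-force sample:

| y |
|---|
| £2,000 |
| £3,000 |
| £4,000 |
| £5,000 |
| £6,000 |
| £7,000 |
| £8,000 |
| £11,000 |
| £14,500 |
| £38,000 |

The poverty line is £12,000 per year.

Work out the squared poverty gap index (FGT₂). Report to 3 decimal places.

0.258

Poor units: £2,000, £3,000, £4,000, £5,000, £6,000, £7,000, £8,000, £11,000 (q = 8 of N = 10).
Gap ratios (z−y)/z: (12000−2000)/12000 = 0.8333; (12000−3000)/12000 = 0.7500; (12000−4000)/12000 = 0.6667; (12000−5000)/12000 = 0.5833; (12000−6000)/12000 = 0.5000; (12000−7000)/12000 = 0.4167; (12000−8000)/12000 = 0.3333; (12000−11000)/12000 = 0.0833.
Squared: 0.6944; 0.5625; 0.4444; 0.3403; 0.2500; 0.1736; 0.1111; 0.0069.
Sum = 2.583333; P₂ = 2.583333 / 10 = 0.258.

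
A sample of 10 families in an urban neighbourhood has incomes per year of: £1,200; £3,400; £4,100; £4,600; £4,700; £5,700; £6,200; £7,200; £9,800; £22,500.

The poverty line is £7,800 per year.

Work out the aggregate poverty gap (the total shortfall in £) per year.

£25,300

Incomes under z: £1,200, £3,400, £4,100, £4,600, £4,700, £5,700, £6,200, £7,200 (q = 8 of N = 10).
Individual gaps: 7800−1200 = 6600; 7800−3400 = 4400; 7800−4100 = 3700; 7800−4600 = 3200; 7800−4700 = 3100; 7800−5700 = 2100; 7800−6200 = 1600; 7800−7200 = 600.
Aggregate gap = £25,300.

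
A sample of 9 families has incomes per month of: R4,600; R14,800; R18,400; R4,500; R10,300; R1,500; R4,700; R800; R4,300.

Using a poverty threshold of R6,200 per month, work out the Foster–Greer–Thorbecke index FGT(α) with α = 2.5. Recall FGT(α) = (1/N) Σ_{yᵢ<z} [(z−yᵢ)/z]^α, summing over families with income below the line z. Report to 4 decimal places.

Below the line: R800, R1,500, R4,300, R4,500, R4,600, R4,700 (q = 6 of N = 9).
Shortfall ratios: (6200−800)/6200 = 0.8710; (6200−1500)/6200 = 0.7581; (6200−4300)/6200 = 0.3065; (6200−4500)/6200 = 0.2742; (6200−4600)/6200 = 0.2581; (6200−4700)/6200 = 0.2419.
Raised to α = 2.5: 0.70795; 0.50034; 0.05199; 0.03937; 0.03383; 0.02879.
Sum = 1.362273; FGT(2.5) = 1.362273 / 9 = 0.1514.

0.1514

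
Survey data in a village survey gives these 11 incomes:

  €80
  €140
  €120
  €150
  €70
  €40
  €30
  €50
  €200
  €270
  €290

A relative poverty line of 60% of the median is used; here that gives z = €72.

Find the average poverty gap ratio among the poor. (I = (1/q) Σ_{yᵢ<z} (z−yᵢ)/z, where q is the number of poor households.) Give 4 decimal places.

Incomes under z: €30, €40, €50, €70 (q = 4 of N = 11).
Shortfall ratios (z−y)/z: 0.5833, 0.4444, 0.3056, 0.0278; sum = 1.361111.
I averages over the q = 4 poor units only: 1.361111 / 4 = 0.3403.

0.3403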